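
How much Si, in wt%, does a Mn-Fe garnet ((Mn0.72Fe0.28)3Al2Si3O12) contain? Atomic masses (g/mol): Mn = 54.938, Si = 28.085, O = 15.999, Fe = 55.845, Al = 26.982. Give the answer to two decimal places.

Formula mass = 2.16×54.938 + 0.84×55.845 + 2×26.982 + 3×28.085 + 12×15.999 = 495.783 g/mol, of which 84.255 g is Si.
So Si makes up 84.255/495.783 = 0.1699 of the mass, i.e. 16.99%.

16.99 wt%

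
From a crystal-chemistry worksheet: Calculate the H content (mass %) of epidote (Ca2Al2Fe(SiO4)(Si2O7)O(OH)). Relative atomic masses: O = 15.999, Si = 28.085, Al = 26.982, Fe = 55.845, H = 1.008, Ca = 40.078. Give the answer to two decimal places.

Formula mass = 2*40.078 + 2*26.982 + 1*55.845 + 3*28.085 + 13*15.999 + 1*1.008 = 483.215 g/mol, of which 1.008 g is H.
So H makes up 1.008/483.215 = 0.0021 of the mass, i.e. 0.21%.

0.21 mass %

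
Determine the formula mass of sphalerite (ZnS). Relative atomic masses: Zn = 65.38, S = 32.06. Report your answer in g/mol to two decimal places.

The formula mass is the sum 1×65.38 + 1×32.06.

97.44 g/mol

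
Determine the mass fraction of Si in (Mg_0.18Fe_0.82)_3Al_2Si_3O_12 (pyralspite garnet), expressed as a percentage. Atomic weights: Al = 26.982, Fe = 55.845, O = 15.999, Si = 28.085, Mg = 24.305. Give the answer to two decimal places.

Molar mass of (Mg_0.18Fe_0.82)_3Al_2Si_3O_12: 0.54·24.305 + 2.46·55.845 + 2·26.982 + 3·28.085 + 12·15.999 = 480.710 g/mol.
Mass of Si per formula unit: 3 × 28.085 = 84.255 g.
Weight fraction Si = 84.255 / 480.710 = 0.1753.

17.53 wt%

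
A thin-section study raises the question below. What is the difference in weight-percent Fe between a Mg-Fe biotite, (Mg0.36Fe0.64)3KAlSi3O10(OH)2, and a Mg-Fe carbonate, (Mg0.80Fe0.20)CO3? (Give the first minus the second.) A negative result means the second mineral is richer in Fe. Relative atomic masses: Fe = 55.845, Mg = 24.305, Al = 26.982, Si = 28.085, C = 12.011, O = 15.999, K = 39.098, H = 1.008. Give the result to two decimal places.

Fe in (Mg0.36Fe0.64)3KAlSi3O10(OH)2: molar mass 477.811 g/mol; 1.92×55.845 = 107.222 g → 22.44 wt%.
Fe in (Mg0.80Fe0.20)CO3: molar mass 90.621 g/mol; 0.20×55.845 = 11.169 g → 12.32 wt%.
Difference = 22.44 − 12.32 = 10.12 percentage points.

10.12 percentage points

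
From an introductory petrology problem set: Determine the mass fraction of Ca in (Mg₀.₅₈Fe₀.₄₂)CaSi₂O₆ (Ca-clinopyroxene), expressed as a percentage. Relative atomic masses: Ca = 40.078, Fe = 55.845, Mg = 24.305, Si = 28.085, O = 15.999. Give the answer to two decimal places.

17.44 wt%

Formula mass = 0.58×24.305 + 0.42×55.845 + 1×40.078 + 2×28.085 + 6×15.999 = 229.794 g/mol, of which 40.078 g is Ca.
So Ca makes up 40.078/229.794 = 0.1744 of the mass, i.e. 17.44%.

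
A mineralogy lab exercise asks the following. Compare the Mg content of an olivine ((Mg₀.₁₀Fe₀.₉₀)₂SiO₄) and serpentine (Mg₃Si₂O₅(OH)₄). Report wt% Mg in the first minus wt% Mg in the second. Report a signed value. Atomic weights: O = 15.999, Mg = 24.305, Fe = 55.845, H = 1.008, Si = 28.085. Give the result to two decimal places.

-23.85 percentage points

First mineral: 4.861 g Mg in 197.463 g formula = 2.46 wt% Mg.
Second mineral: 72.915 g Mg in 277.108 g formula = 26.31 wt% Mg.
2.46% − 26.31% gives a difference of -23.85 percentage points.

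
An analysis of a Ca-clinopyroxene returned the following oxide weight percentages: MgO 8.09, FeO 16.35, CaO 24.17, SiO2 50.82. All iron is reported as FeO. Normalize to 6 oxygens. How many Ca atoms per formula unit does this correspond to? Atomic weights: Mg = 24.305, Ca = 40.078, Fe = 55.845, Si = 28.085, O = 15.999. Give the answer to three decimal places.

1.014 Ca apfu

MgO: 8.09/40.304 = 0.20072 mol → 0.20072 mol Mg, 0.20072 mol O.
FeO: 16.35/71.844 = 0.22758 mol → 0.22758 mol Fe, 0.22758 mol O.
CaO: 24.17/56.077 = 0.43101 mol → 0.43101 mol Ca, 0.43101 mol O.
SiO2: 50.82/60.083 = 0.84583 mol → 0.84583 mol Si, 1.69166 mol O.
Total oxygen = 2.55097 mol. Normalization factor = 6/2.55097 = 2.35205.
Ca per 6 O = 0.43101 × 2.35205 = 1.014.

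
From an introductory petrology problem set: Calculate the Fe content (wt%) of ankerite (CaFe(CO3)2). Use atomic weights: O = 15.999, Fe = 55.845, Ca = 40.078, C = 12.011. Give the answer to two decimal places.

25.86 wt%

Molar mass of CaFe(CO3)2: 1·40.078 + 1·55.845 + 2·12.011 + 6·15.999 = 215.939 g/mol.
Mass of Fe per formula unit: 1 × 55.845 = 55.845 g.
Weight fraction Fe = 55.845 / 215.939 = 0.2586.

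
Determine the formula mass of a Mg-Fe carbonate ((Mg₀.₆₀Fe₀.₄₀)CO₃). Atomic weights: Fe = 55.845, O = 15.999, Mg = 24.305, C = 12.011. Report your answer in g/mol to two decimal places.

The formula mass is the sum 0.60·24.305 + 0.40·55.845 + 1·12.011 + 3·15.999.

96.93 g/mol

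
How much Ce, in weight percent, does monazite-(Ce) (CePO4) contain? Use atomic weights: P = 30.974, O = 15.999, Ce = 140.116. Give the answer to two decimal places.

Formula mass = 1·140.116 + 1·30.974 + 4·15.999 = 235.086 g/mol, of which 140.116 g is Ce.
So Ce makes up 140.116/235.086 = 0.5960 of the mass, i.e. 59.60%.

59.60 weight percent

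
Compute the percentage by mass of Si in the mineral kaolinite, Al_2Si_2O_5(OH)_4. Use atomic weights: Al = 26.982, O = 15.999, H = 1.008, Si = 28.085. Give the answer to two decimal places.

Formula mass = 2×26.982 + 2×28.085 + 9×15.999 + 4×1.008 = 258.157 g/mol, of which 56.170 g is Si.
So Si makes up 56.170/258.157 = 0.2176 of the mass, i.e. 21.76%.

21.76 weight percent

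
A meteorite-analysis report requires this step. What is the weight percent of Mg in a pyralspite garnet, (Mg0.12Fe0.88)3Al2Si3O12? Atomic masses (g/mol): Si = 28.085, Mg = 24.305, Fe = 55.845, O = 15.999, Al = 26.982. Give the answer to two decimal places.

1.80 wt%

M((Mg0.12Fe0.88)3Al2Si3O12) = 486.388 g/mol.
Mg contributes 0.36 × 24.305 = 8.750 g per mole.
8.750/486.388 = 0.0180 → 1.80%.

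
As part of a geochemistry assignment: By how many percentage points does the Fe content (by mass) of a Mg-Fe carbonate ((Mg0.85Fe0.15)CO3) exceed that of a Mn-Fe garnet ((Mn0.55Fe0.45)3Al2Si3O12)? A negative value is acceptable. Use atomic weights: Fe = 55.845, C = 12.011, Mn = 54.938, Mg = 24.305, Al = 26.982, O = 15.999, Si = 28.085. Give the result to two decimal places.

M((Mg0.85Fe0.15)CO3) = 89.044 g/mol, so wt% Fe = 8.377/89.044 × 100 = 9.41%.
M((Mn0.55Fe0.45)3Al2Si3O12) = 496.245 g/mol, so wt% Fe = 75.391/496.245 × 100 = 15.19%.
9.41 − 15.19 = -5.78 pp.

-5.78 percentage points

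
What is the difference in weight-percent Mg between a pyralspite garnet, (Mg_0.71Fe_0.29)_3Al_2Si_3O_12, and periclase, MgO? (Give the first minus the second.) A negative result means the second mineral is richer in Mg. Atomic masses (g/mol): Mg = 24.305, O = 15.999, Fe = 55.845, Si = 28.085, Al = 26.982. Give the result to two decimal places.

-48.28 percentage points

M((Mg_0.71Fe_0.29)_3Al_2Si_3O_12) = 430.562 g/mol, so wt% Mg = 51.770/430.562 × 100 = 12.02%.
M(MgO) = 40.304 g/mol, so wt% Mg = 24.305/40.304 × 100 = 60.30%.
12.02 − 60.30 = -48.28 pp.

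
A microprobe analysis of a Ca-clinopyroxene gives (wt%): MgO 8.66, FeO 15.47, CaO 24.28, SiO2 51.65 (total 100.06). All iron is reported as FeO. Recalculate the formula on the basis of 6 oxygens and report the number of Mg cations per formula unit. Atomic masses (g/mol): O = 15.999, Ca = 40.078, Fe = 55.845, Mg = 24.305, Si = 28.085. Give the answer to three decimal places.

0.499 Mg apfu

MgO: 8.66/40.304 = 0.21487 mol → 0.21487 mol Mg, 0.21487 mol O.
FeO: 15.47/71.844 = 0.21533 mol → 0.21533 mol Fe, 0.21533 mol O.
CaO: 24.28/56.077 = 0.43298 mol → 0.43298 mol Ca, 0.43298 mol O.
SiO2: 51.65/60.083 = 0.85964 mol → 0.85964 mol Si, 1.71928 mol O.
Total oxygen = 2.58246 mol. Normalization factor = 6/2.58246 = 2.32337.
Mg per 6 O = 0.21487 × 2.32337 = 0.499.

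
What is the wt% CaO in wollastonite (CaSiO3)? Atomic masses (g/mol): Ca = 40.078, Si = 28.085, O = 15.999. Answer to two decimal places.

Formula mass = 116.160 g/mol.
1 Ca → 1.0000 mol CaO per formula unit; M(CaO) = 56.077, so CaO mass = 56.077 g.
56.077/116.160 × 100 = 48.28 wt%.

48.28 wt%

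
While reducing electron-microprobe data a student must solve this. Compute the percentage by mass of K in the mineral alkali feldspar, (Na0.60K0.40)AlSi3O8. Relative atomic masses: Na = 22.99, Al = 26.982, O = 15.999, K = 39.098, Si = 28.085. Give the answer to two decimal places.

Molar mass of (Na0.60K0.40)AlSi3O8: 0.60*22.99 + 0.40*39.098 + 1*26.982 + 3*28.085 + 8*15.999 = 268.662 g/mol.
Mass of K per formula unit: 0.40 × 39.098 = 15.639 g.
Weight fraction K = 15.639 / 268.662 = 0.0582.

5.82 wt%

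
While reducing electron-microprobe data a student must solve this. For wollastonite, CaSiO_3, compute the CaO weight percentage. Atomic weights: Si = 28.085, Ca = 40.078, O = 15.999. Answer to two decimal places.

48.28 wt%

Formula mass = 116.160 g/mol.
1 Ca → 1.0000 mol CaO per formula unit; M(CaO) = 56.077, so CaO mass = 56.077 g.
56.077/116.160 × 100 = 48.28 wt%.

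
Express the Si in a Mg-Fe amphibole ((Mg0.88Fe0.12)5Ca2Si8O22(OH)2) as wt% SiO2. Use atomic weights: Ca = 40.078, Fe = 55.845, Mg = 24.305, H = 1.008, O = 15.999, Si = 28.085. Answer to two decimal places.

57.82 wt%

Molar mass of (Mg0.88Fe0.12)5Ca2Si8O22(OH)2 = 4.40·24.305 + 0.60·55.845 + 2·40.078 + 8·28.085 + 24·15.999 + 2·1.008 = 831.277 g/mol.
Each formula unit contains 8 Si, equivalent to 8/1 = 8.0000 mol SiO2.
M(SiO2) = 1×28.085 + 2×15.999 = 60.083 g/mol.
Mass of SiO2 per formula unit = 8.0000 × 60.083 = 480.664 g.
SiO2 wt% = 480.664 / 831.277 × 100 = 57.82%.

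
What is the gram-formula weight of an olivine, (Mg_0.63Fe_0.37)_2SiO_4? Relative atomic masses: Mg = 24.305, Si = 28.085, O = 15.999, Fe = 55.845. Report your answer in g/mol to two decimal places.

Mg: 1.26 × 24.305 = 30.6243
Fe: 0.74 × 55.845 = 41.3253
Si: 1 × 28.085 = 28.0850
O: 4 × 15.999 = 63.9960
Summing the contributions gives the formula mass.

164.03 g/mol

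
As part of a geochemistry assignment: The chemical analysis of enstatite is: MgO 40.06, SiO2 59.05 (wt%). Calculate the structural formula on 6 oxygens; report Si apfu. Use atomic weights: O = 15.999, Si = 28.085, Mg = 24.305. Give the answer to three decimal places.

1.992 Si apfu

MgO (M=40.304): mol = 0.99395; Mg = 0.99395, O = 0.99395.
SiO2 (M=60.083): mol = 0.98281; Si = 0.98281, O = 1.96562.
ΣO = 2.95957; factor = 6/ΣO = 2.02732.
Si apfu = 0.98281 × 2.02732 = 1.992.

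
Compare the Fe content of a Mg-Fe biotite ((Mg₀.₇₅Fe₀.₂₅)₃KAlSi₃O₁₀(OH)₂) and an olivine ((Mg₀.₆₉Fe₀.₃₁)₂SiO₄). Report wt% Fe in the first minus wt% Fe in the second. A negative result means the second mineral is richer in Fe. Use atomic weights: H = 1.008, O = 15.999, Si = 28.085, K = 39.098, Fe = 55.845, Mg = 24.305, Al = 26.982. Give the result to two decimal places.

-12.11 percentage points

M((Mg₀.₇₅Fe₀.₂₅)₃KAlSi₃O₁₀(OH)₂) = 440.909 g/mol, so wt% Fe = 41.884/440.909 × 100 = 9.50%.
M((Mg₀.₆₉Fe₀.₃₁)₂SiO₄) = 160.246 g/mol, so wt% Fe = 34.624/160.246 × 100 = 21.61%.
9.50 − 21.61 = -12.11 pp.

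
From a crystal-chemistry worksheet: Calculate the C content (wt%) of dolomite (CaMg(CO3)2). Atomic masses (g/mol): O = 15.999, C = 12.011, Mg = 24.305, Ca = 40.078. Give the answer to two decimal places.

13.03 wt%

Molar mass of CaMg(CO3)2: 1*40.078 + 1*24.305 + 2*12.011 + 6*15.999 = 184.399 g/mol.
Mass of C per formula unit: 2 × 12.011 = 24.022 g.
Weight fraction C = 24.022 / 184.399 = 0.1303.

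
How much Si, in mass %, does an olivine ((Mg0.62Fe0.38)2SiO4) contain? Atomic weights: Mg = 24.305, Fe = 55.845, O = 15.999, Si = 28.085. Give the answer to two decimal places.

Formula mass = 1.24*24.305 + 0.76*55.845 + 1*28.085 + 4*15.999 = 164.661 g/mol, of which 28.085 g is Si.
So Si makes up 28.085/164.661 = 0.1706 of the mass, i.e. 17.06%.

17.06 mass %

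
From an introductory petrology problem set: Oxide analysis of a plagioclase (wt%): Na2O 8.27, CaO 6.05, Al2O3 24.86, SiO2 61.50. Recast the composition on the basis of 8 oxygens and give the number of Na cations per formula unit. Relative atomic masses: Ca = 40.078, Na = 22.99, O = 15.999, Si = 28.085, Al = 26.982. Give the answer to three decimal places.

8.27 wt% Na2O ÷ 61.979 g/mol = 0.13343 mol, giving 0.26686 Na and 0.13343 O.
6.05 wt% CaO ÷ 56.077 g/mol = 0.10789 mol, giving 0.10789 Ca and 0.10789 O.
24.86 wt% Al2O3 ÷ 101.961 g/mol = 0.24382 mol, giving 0.48764 Al and 0.73146 O.
61.50 wt% SiO2 ÷ 60.083 g/mol = 1.02358 mol, giving 1.02358 Si and 2.04716 O.
Oxygen sums to 3.01994; scaling by 8/3.01994 = 2.64906 puts the formula on 8 O.
Na: 0.26686 × 2.64906 = 0.707 atoms per formula unit.

0.707 Na apfu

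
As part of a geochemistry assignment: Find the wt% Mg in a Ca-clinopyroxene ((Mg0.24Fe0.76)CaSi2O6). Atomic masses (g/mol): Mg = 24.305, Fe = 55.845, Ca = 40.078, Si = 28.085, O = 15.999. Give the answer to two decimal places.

M((Mg0.24Fe0.76)CaSi2O6) = 240.517 g/mol.
Mg contributes 0.24 × 24.305 = 5.833 g per mole.
5.833/240.517 = 0.0243 → 2.43%.

2.43 weight percent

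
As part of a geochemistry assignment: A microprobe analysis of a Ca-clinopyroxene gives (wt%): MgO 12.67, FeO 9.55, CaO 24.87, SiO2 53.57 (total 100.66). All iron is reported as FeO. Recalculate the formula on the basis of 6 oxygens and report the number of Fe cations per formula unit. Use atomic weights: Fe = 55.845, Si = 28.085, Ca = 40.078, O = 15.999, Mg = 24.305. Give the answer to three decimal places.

MgO (M=40.304): mol = 0.31436; Mg = 0.31436, O = 0.31436.
FeO (M=71.844): mol = 0.13293; Fe = 0.13293, O = 0.13293.
CaO (M=56.077): mol = 0.44350; Ca = 0.44350, O = 0.44350.
SiO2 (M=60.083): mol = 0.89160; Si = 0.89160, O = 1.78320.
ΣO = 2.67399; factor = 6/ΣO = 2.24384.
Fe apfu = 0.13293 × 2.24384 = 0.298.

0.298 Fe apfu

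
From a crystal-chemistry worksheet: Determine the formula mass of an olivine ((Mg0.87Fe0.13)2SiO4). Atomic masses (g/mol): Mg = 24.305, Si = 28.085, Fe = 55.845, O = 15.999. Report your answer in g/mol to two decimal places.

Mg: 1.74 × 24.305 = 42.2907
Fe: 0.26 × 55.845 = 14.5197
Si: 1 × 28.085 = 28.0850
O: 4 × 15.999 = 63.9960
Summing the contributions gives the formula mass.

148.89 g/mol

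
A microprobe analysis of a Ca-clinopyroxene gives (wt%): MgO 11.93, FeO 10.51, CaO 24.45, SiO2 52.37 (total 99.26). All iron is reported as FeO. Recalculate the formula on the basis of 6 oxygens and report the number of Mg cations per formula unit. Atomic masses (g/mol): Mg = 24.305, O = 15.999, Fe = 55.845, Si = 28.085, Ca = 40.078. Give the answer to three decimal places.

MgO (M=40.304): mol = 0.29600; Mg = 0.29600, O = 0.29600.
FeO (M=71.844): mol = 0.14629; Fe = 0.14629, O = 0.14629.
CaO (M=56.077): mol = 0.43601; Ca = 0.43601, O = 0.43601.
SiO2 (M=60.083): mol = 0.87163; Si = 0.87163, O = 1.74326.
ΣO = 2.62156; factor = 6/ΣO = 2.28871.
Mg apfu = 0.29600 × 2.28871 = 0.677.

0.677 Mg apfu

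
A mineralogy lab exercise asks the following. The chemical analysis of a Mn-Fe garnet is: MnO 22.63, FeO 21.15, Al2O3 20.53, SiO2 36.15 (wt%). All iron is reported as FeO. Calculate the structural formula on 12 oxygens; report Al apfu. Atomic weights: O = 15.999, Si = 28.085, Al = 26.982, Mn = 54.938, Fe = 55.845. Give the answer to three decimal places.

MnO: 22.63/70.937 = 0.31902 mol → 0.31902 mol Mn, 0.31902 mol O.
FeO: 21.15/71.844 = 0.29439 mol → 0.29439 mol Fe, 0.29439 mol O.
Al2O3: 20.53/101.961 = 0.20135 mol → 0.40270 mol Al, 0.60405 mol O.
SiO2: 36.15/60.083 = 0.60167 mol → 0.60167 mol Si, 1.20334 mol O.
Total oxygen = 2.42080 mol. Normalization factor = 12/2.42080 = 4.95704.
Al per 12 O = 0.40270 × 4.95704 = 1.996.

1.996 Al apfu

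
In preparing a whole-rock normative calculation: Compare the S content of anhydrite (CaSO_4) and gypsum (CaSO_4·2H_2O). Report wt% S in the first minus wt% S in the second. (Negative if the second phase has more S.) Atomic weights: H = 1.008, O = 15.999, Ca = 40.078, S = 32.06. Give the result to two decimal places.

M(CaSO_4) = 136.134 g/mol, so wt% S = 32.060/136.134 × 100 = 23.55%.
M(CaSO_4·2H_2O) = 172.164 g/mol, so wt% S = 32.060/172.164 × 100 = 18.62%.
23.55 − 18.62 = 4.93 pp.

4.93 percentage points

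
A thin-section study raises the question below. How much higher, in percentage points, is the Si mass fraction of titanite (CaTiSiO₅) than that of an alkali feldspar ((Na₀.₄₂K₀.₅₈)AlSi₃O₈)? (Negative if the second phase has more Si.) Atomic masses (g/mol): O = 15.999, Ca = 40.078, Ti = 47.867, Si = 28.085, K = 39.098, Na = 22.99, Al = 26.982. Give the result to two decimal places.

M(CaTiSiO₅) = 196.025 g/mol, so wt% Si = 28.085/196.025 × 100 = 14.33%.
M((Na₀.₄₂K₀.₅₈)AlSi₃O₈) = 271.562 g/mol, so wt% Si = 84.255/271.562 × 100 = 31.03%.
14.33 − 31.03 = -16.70 pp.

-16.70 percentage points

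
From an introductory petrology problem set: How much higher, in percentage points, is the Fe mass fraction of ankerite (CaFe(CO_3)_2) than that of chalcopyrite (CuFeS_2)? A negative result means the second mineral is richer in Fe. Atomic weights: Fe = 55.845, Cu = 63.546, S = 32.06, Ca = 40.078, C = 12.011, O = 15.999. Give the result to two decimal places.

-4.57 percentage points

First mineral: 55.845 g Fe in 215.939 g formula = 25.86 wt% Fe.
Second mineral: 55.845 g Fe in 183.511 g formula = 30.43 wt% Fe.
25.86% − 30.43% gives a difference of -4.57 percentage points.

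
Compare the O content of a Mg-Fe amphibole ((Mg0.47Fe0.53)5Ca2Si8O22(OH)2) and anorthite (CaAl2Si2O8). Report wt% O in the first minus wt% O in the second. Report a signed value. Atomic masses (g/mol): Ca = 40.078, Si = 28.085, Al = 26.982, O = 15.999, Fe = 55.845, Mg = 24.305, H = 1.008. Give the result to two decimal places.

M((Mg0.47Fe0.53)5Ca2Si8O22(OH)2) = 895.934 g/mol, so wt% O = 383.976/895.934 × 100 = 42.86%.
M(CaAl2Si2O8) = 278.204 g/mol, so wt% O = 127.992/278.204 × 100 = 46.01%.
42.86 − 46.01 = -3.15 pp.

-3.15 percentage points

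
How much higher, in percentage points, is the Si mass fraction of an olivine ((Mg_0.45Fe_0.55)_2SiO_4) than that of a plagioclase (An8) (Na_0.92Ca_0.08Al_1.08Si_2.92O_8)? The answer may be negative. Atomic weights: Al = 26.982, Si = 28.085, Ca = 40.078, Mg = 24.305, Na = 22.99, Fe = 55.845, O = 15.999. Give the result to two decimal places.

-15.11 percentage points

Si in (Mg_0.45Fe_0.55)_2SiO_4: molar mass 175.385 g/mol; 1×28.085 = 28.085 g → 16.01 wt%.
Si in Na_0.92Ca_0.08Al_1.08Si_2.92O_8: molar mass 263.498 g/mol; 2.92×28.085 = 82.008 g → 31.12 wt%.
Difference = 16.01 − 31.12 = -15.11 percentage points.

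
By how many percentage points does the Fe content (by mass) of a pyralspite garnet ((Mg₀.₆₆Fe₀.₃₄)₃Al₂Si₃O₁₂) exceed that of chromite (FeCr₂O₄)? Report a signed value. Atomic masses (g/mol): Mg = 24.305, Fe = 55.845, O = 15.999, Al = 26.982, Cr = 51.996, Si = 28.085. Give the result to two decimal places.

First mineral: 56.962 g Fe in 435.293 g formula = 13.09 wt% Fe.
Second mineral: 55.845 g Fe in 223.833 g formula = 24.95 wt% Fe.
13.09% − 24.95% gives a difference of -11.86 percentage points.

-11.86 percentage points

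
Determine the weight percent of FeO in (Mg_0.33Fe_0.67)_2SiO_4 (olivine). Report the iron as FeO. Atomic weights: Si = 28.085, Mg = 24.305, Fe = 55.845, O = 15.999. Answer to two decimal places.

52.62 wt%

Formula mass = 182.955 g/mol.
1.34 Fe → 1.3400 mol FeO per formula unit; M(FeO) = 71.844, so FeO mass = 96.271 g.
96.271/182.955 × 100 = 52.62 wt%.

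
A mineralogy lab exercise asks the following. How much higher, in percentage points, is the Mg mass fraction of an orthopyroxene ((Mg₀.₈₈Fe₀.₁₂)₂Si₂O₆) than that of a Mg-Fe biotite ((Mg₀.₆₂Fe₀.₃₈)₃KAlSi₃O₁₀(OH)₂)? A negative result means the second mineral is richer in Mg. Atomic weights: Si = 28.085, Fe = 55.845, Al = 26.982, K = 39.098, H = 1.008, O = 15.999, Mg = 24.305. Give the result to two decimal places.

M((Mg₀.₈₈Fe₀.₁₂)₂Si₂O₆) = 208.344 g/mol, so wt% Mg = 42.777/208.344 × 100 = 20.53%.
M((Mg₀.₆₂Fe₀.₃₈)₃KAlSi₃O₁₀(OH)₂) = 453.210 g/mol, so wt% Mg = 45.207/453.210 × 100 = 9.97%.
20.53 − 9.97 = 10.56 pp.

10.56 percentage points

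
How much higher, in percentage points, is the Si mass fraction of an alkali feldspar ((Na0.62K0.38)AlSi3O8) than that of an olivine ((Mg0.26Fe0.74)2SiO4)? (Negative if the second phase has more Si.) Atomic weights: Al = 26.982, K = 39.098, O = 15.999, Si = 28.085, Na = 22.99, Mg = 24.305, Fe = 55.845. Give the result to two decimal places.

Si in (Na0.62K0.38)AlSi3O8: molar mass 268.340 g/mol; 3×28.085 = 84.255 g → 31.40 wt%.
Si in (Mg0.26Fe0.74)2SiO4: molar mass 187.370 g/mol; 1×28.085 = 28.085 g → 14.99 wt%.
Difference = 31.40 − 14.99 = 16.41 percentage points.

16.41 percentage points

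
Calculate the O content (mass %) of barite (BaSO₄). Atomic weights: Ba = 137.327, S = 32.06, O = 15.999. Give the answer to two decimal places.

27.42 mass %

Formula mass = 1·137.327 + 1·32.06 + 4·15.999 = 233.383 g/mol, of which 63.996 g is O.
So O makes up 63.996/233.383 = 0.2742 of the mass, i.e. 27.42%.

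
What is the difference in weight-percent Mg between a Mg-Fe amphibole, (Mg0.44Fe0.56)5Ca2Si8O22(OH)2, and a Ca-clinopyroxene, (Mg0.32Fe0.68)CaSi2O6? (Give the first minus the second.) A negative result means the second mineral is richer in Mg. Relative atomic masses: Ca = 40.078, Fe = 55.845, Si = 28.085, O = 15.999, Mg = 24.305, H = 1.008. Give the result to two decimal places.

First mineral: 53.471 g Mg in 900.665 g formula = 5.94 wt% Mg.
Second mineral: 7.778 g Mg in 237.994 g formula = 3.27 wt% Mg.
5.94% − 3.27% gives a difference of 2.67 percentage points.

2.67 percentage points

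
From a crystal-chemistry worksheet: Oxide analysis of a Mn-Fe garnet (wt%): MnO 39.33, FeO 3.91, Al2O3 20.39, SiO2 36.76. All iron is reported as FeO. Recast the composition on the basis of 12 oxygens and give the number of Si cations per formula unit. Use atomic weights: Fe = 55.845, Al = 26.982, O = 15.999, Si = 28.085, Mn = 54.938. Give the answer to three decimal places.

3.018 Si apfu

39.33 wt% MnO ÷ 70.937 g/mol = 0.55444 mol, giving 0.55444 Mn and 0.55444 O.
3.91 wt% FeO ÷ 71.844 g/mol = 0.05442 mol, giving 0.05442 Fe and 0.05442 O.
20.39 wt% Al2O3 ÷ 101.961 g/mol = 0.19998 mol, giving 0.39996 Al and 0.59994 O.
36.76 wt% SiO2 ÷ 60.083 g/mol = 0.61182 mol, giving 0.61182 Si and 1.22364 O.
Oxygen sums to 2.43244; scaling by 12/2.43244 = 4.93332 puts the formula on 12 O.
Si: 0.61182 × 4.93332 = 3.018 atoms per formula unit.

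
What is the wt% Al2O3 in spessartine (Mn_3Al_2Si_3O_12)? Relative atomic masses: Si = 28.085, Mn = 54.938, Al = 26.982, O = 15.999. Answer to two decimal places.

20.60 wt%

Formula mass = 495.021 g/mol.
2 Al → 1.0000 mol Al2O3 per formula unit; M(Al2O3) = 101.961, so Al2O3 mass = 101.961 g.
101.961/495.021 × 100 = 20.60 wt%.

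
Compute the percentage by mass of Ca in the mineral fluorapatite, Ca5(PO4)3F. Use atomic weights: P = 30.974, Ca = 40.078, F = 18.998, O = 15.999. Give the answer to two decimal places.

39.74 mass %

Formula mass = 5*40.078 + 3*30.974 + 12*15.999 + 1*18.998 = 504.298 g/mol, of which 200.390 g is Ca.
So Ca makes up 200.390/504.298 = 0.3974 of the mass, i.e. 39.74%.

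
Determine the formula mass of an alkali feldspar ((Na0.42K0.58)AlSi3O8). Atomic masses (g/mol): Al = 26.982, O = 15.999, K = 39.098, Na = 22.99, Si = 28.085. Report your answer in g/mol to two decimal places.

Na: 0.42 × 22.99 = 9.6558
K: 0.58 × 39.098 = 22.6768
Al: 1 × 26.982 = 26.9820
Si: 3 × 28.085 = 84.2550
O: 8 × 15.999 = 127.9920
Summing the contributions gives the formula mass.

271.56 g/mol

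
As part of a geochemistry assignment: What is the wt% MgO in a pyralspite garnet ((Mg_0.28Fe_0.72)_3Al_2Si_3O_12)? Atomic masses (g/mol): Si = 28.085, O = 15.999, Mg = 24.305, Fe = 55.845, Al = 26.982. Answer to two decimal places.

M((Mg_0.28Fe_0.72)_3Al_2Si_3O_12) = 471.248 g/mol; M(MgO) = 40.304 g/mol.
Moles MgO per formula unit = 0.84 Mg ÷ 1 = 0.8400.
MgO fraction = (0.8400 × 40.304) / 471.248 = 33.855/471.248 = 0.0718.

7.18 wt%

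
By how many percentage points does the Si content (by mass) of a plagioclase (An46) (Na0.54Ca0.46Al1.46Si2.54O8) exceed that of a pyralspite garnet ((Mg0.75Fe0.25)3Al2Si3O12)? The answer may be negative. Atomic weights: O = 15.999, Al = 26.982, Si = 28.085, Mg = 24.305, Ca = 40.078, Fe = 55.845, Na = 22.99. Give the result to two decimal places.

6.72 percentage points

Si in Na0.54Ca0.46Al1.46Si2.54O8: molar mass 269.572 g/mol; 2.54×28.085 = 71.336 g → 26.46 wt%.
Si in (Mg0.75Fe0.25)3Al2Si3O12: molar mass 426.777 g/mol; 3×28.085 = 84.255 g → 19.74 wt%.
Difference = 26.46 − 19.74 = 6.72 percentage points.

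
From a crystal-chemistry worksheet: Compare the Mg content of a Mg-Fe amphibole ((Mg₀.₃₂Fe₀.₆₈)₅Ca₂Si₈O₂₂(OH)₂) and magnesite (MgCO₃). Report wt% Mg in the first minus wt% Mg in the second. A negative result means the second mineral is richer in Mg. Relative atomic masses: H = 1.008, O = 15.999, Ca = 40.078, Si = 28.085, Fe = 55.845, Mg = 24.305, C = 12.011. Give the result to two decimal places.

-24.60 percentage points

Mg in (Mg₀.₃₂Fe₀.₆₈)₅Ca₂Si₈O₂₂(OH)₂: molar mass 919.589 g/mol; 1.60×24.305 = 38.888 g → 4.23 wt%.
Mg in MgCO₃: molar mass 84.313 g/mol; 1×24.305 = 24.305 g → 28.83 wt%.
Difference = 4.23 − 28.83 = -24.60 percentage points.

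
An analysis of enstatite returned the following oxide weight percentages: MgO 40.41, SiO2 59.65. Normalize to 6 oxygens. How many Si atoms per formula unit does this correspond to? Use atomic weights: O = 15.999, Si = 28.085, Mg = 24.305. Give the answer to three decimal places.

40.41 wt% MgO ÷ 40.304 g/mol = 1.00263 mol, giving 1.00263 Mg and 1.00263 O.
59.65 wt% SiO2 ÷ 60.083 g/mol = 0.99279 mol, giving 0.99279 Si and 1.98558 O.
Oxygen sums to 2.98821; scaling by 6/2.98821 = 2.00789 puts the formula on 6 O.
Si: 0.99279 × 2.00789 = 1.993 atoms per formula unit.

1.993 Si apfu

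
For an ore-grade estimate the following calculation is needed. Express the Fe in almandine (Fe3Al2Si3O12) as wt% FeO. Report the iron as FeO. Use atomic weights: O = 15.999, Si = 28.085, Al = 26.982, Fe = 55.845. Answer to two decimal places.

M(Fe3Al2Si3O12) = 497.742 g/mol; M(FeO) = 71.844 g/mol.
Moles FeO per formula unit = 3 Fe ÷ 1 = 3.0000.
FeO fraction = (3.0000 × 71.844) / 497.742 = 215.532/497.742 = 0.4330.

43.30 wt%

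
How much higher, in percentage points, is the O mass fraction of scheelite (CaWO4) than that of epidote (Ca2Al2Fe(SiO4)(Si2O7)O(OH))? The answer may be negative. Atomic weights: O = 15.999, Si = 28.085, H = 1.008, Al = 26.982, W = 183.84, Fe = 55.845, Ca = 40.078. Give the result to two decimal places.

O in CaWO4: molar mass 287.914 g/mol; 4×15.999 = 63.996 g → 22.23 wt%.
O in Ca2Al2Fe(SiO4)(Si2O7)O(OH): molar mass 483.215 g/mol; 13×15.999 = 207.987 g → 43.04 wt%.
Difference = 22.23 − 43.04 = -20.81 percentage points.

-20.81 percentage points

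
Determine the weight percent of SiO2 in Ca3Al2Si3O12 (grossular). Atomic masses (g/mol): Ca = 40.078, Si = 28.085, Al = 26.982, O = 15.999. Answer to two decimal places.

40.02 wt%

M(Ca3Al2Si3O12) = 450.441 g/mol; M(SiO2) = 60.083 g/mol.
Moles SiO2 per formula unit = 3 Si ÷ 1 = 3.0000.
SiO2 fraction = (3.0000 × 60.083) / 450.441 = 180.249/450.441 = 0.4002.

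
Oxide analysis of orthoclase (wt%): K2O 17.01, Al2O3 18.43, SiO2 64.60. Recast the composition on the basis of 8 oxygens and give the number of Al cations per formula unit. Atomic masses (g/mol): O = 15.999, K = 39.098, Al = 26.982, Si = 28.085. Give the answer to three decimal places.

1.007 Al apfu

17.01 wt% K2O ÷ 94.195 g/mol = 0.18058 mol, giving 0.36116 K and 0.18058 O.
18.43 wt% Al2O3 ÷ 101.961 g/mol = 0.18076 mol, giving 0.36152 Al and 0.54228 O.
64.60 wt% SiO2 ÷ 60.083 g/mol = 1.07518 mol, giving 1.07518 Si and 2.15036 O.
Oxygen sums to 2.87322; scaling by 8/2.87322 = 2.78433 puts the formula on 8 O.
Al: 0.36152 × 2.78433 = 1.007 atoms per formula unit.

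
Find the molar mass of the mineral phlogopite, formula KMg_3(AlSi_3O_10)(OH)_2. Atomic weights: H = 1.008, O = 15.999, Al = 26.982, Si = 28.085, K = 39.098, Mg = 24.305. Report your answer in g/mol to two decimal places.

417.25 g/mol

The formula mass is the sum 1(39.098) + 3(24.305) + 1(26.982) + 3(28.085) + 12(15.999) + 2(1.008).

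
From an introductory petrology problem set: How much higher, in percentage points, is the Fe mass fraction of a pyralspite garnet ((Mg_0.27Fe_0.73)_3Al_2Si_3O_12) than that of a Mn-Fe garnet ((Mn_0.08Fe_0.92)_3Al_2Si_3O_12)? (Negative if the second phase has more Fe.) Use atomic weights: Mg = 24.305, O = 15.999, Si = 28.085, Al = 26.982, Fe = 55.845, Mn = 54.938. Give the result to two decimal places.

-5.08 percentage points

First mineral: 122.301 g Fe in 472.195 g formula = 25.90 wt% Fe.
Second mineral: 154.132 g Fe in 497.524 g formula = 30.98 wt% Fe.
25.90% − 30.98% gives a difference of -5.08 percentage points.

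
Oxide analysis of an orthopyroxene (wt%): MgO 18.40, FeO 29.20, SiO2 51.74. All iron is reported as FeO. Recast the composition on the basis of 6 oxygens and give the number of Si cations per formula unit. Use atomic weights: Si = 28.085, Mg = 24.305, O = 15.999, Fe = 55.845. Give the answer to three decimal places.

1.999 Si apfu

MgO (M=40.304): mol = 0.45653; Mg = 0.45653, O = 0.45653.
FeO (M=71.844): mol = 0.40644; Fe = 0.40644, O = 0.40644.
SiO2 (M=60.083): mol = 0.86114; Si = 0.86114, O = 1.72228.
ΣO = 2.58525; factor = 6/ΣO = 2.32086.
Si apfu = 0.86114 × 2.32086 = 1.999.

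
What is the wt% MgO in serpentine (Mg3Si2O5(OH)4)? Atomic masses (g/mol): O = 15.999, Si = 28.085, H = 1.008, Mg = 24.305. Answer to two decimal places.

Molar mass of Mg3Si2O5(OH)4 = 3·24.305 + 2·28.085 + 9·15.999 + 4·1.008 = 277.108 g/mol.
Each formula unit contains 3 Mg, equivalent to 3/1 = 3.0000 mol MgO.
M(MgO) = 1×24.305 + 1×15.999 = 40.304 g/mol.
Mass of MgO per formula unit = 3.0000 × 40.304 = 120.912 g.
MgO wt% = 120.912 / 277.108 × 100 = 43.63%.

43.63 wt%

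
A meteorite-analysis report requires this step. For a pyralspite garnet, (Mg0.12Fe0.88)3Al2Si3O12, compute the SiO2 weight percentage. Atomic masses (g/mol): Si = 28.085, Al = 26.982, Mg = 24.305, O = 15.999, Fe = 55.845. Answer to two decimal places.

37.06 wt%

M((Mg0.12Fe0.88)3Al2Si3O12) = 486.388 g/mol; M(SiO2) = 60.083 g/mol.
Moles SiO2 per formula unit = 3 Si ÷ 1 = 3.0000.
SiO2 fraction = (3.0000 × 60.083) / 486.388 = 180.249/486.388 = 0.3706.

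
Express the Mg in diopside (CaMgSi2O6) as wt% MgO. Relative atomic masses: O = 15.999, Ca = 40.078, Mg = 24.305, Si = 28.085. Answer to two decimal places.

M(CaMgSi2O6) = 216.547 g/mol; M(MgO) = 40.304 g/mol.
Moles MgO per formula unit = 1 Mg ÷ 1 = 1.0000.
MgO fraction = (1.0000 × 40.304) / 216.547 = 40.304/216.547 = 0.1861.

18.61 wt%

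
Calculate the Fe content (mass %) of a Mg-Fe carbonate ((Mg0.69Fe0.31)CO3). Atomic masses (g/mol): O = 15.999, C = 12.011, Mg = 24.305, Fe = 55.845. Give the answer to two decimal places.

M((Mg0.69Fe0.31)CO3) = 94.090 g/mol.
Fe contributes 0.31 × 55.845 = 17.312 g per mole.
17.312/94.090 = 0.1840 → 18.40%.

18.40 mass %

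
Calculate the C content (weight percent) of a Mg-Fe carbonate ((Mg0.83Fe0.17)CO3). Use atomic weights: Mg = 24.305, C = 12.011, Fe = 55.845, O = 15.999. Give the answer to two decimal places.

M((Mg0.83Fe0.17)CO3) = 89.675 g/mol.
C contributes 1 × 12.011 = 12.011 g per mole.
12.011/89.675 = 0.1339 → 13.39%.

13.39 weight percent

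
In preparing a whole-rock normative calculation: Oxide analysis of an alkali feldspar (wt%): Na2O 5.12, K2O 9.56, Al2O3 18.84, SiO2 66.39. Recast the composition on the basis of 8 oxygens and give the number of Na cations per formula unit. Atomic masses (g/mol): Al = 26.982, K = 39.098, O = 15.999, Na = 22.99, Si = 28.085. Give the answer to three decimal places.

Na2O: 5.12/61.979 = 0.08261 mol → 0.16522 mol Na, 0.08261 mol O.
K2O: 9.56/94.195 = 0.10149 mol → 0.20298 mol K, 0.10149 mol O.
Al2O3: 18.84/101.961 = 0.18478 mol → 0.36956 mol Al, 0.55434 mol O.
SiO2: 66.39/60.083 = 1.10497 mol → 1.10497 mol Si, 2.20994 mol O.
Total oxygen = 2.94838 mol. Normalization factor = 8/2.94838 = 2.71335.
Na per 8 O = 0.16522 × 2.71335 = 0.448.

0.448 Na apfu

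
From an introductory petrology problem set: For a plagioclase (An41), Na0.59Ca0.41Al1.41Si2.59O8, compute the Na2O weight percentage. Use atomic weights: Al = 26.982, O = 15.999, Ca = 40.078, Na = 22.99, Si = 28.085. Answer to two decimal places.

6.80 wt%

Formula mass = 268.773 g/mol.
0.59 Na → 0.2950 mol Na2O per formula unit; M(Na2O) = 61.979, so Na2O mass = 18.284 g.
18.284/268.773 × 100 = 6.80 wt%.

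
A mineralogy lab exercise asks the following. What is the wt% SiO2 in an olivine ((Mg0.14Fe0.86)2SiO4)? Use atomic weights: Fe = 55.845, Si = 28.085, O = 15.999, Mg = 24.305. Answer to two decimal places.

30.82 wt%

M((Mg0.14Fe0.86)2SiO4) = 194.940 g/mol; M(SiO2) = 60.083 g/mol.
Moles SiO2 per formula unit = 1 Si ÷ 1 = 1.0000.
SiO2 fraction = (1.0000 × 60.083) / 194.940 = 60.083/194.940 = 0.3082.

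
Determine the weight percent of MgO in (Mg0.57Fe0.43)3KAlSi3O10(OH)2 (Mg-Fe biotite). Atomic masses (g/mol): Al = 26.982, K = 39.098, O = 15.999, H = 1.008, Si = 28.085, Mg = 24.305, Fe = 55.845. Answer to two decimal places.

15.05 wt%

Molar mass of (Mg0.57Fe0.43)3KAlSi3O10(OH)2 = 1.71*24.305 + 1.29*55.845 + 1*39.098 + 1*26.982 + 3*28.085 + 12*15.999 + 2*1.008 = 457.941 g/mol.
Each formula unit contains 1.71 Mg, equivalent to 1.71/1 = 1.7100 mol MgO.
M(MgO) = 1×24.305 + 1×15.999 = 40.304 g/mol.
Mass of MgO per formula unit = 1.7100 × 40.304 = 68.920 g.
MgO wt% = 68.920 / 457.941 × 100 = 15.05%.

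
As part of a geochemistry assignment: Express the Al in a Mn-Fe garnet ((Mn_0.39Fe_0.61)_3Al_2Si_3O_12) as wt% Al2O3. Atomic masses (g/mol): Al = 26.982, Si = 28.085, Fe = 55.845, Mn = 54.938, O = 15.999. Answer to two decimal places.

20.53 wt%

M((Mn_0.39Fe_0.61)_3Al_2Si_3O_12) = 496.681 g/mol; M(Al2O3) = 101.961 g/mol.
Moles Al2O3 per formula unit = 2 Al ÷ 2 = 1.0000.
Al2O3 fraction = (1.0000 × 101.961) / 496.681 = 101.961/496.681 = 0.2053.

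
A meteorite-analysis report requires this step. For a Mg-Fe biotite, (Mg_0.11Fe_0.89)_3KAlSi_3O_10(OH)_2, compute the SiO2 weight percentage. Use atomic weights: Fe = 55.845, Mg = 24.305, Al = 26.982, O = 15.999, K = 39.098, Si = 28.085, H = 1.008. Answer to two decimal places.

35.94 wt%

Molar mass of (Mg_0.11Fe_0.89)_3KAlSi_3O_10(OH)_2 = 0.33*24.305 + 2.67*55.845 + 1*39.098 + 1*26.982 + 3*28.085 + 12*15.999 + 2*1.008 = 501.466 g/mol.
Each formula unit contains 3 Si, equivalent to 3/1 = 3.0000 mol SiO2.
M(SiO2) = 1×28.085 + 2×15.999 = 60.083 g/mol.
Mass of SiO2 per formula unit = 3.0000 × 60.083 = 180.249 g.
SiO2 wt% = 180.249 / 501.466 × 100 = 35.94%.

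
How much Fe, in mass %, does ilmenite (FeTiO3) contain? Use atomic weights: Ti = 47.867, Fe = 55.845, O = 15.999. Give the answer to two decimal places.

Formula mass = 1×55.845 + 1×47.867 + 3×15.999 = 151.709 g/mol, of which 55.845 g is Fe.
So Fe makes up 55.845/151.709 = 0.3681 of the mass, i.e. 36.81%.

36.81 mass %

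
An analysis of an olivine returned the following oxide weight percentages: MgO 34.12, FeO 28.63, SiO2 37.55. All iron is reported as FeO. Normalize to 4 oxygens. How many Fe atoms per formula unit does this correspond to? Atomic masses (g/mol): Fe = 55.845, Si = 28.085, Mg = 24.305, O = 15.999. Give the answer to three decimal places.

34.12 wt% MgO ÷ 40.304 g/mol = 0.84657 mol, giving 0.84657 Mg and 0.84657 O.
28.63 wt% FeO ÷ 71.844 g/mol = 0.39850 mol, giving 0.39850 Fe and 0.39850 O.
37.55 wt% SiO2 ÷ 60.083 g/mol = 0.62497 mol, giving 0.62497 Si and 1.24994 O.
Oxygen sums to 2.49501; scaling by 4/2.49501 = 1.60320 puts the formula on 4 O.
Fe: 0.39850 × 1.60320 = 0.639 atoms per formula unit.

0.639 Fe apfu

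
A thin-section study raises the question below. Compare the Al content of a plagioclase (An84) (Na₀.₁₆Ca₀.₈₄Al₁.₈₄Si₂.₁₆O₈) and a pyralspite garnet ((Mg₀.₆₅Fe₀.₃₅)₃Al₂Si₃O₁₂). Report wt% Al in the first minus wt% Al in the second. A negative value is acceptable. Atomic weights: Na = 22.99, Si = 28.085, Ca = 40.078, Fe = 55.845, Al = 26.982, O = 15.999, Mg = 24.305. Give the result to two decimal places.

5.64 percentage points

M(Na₀.₁₆Ca₀.₈₄Al₁.₈₄Si₂.₁₆O₈) = 275.646 g/mol, so wt% Al = 49.647/275.646 × 100 = 18.01%.
M((Mg₀.₆₅Fe₀.₃₅)₃Al₂Si₃O₁₂) = 436.239 g/mol, so wt% Al = 53.964/436.239 × 100 = 12.37%.
18.01 − 12.37 = 5.64 pp.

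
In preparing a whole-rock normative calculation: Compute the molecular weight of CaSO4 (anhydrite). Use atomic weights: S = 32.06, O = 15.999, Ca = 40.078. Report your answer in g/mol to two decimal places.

The formula mass is the sum 1×40.078 + 1×32.06 + 4×15.999.

136.13 g/mol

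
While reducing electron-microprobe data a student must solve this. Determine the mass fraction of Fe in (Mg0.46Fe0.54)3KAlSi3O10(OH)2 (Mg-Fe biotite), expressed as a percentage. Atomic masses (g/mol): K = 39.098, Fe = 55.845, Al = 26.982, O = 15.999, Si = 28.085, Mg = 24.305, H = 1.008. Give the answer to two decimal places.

Formula mass = 1.38*24.305 + 1.62*55.845 + 1*39.098 + 1*26.982 + 3*28.085 + 12*15.999 + 2*1.008 = 468.349 g/mol, of which 90.469 g is Fe.
So Fe makes up 90.469/468.349 = 0.1932 of the mass, i.e. 19.32%.

19.32 wt%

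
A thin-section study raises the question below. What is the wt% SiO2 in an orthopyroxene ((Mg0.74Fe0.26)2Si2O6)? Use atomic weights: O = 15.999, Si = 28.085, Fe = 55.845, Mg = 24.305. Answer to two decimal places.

Formula mass = 217.175 g/mol.
2 Si → 2.0000 mol SiO2 per formula unit; M(SiO2) = 60.083, so SiO2 mass = 120.166 g.
120.166/217.175 × 100 = 55.33 wt%.

55.33 wt%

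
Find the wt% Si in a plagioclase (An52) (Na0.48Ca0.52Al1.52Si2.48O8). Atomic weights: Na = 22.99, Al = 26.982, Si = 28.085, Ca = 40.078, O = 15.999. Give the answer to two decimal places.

25.75 wt%

Molar mass of Na0.48Ca0.52Al1.52Si2.48O8: 0.48·22.99 + 0.52·40.078 + 1.52·26.982 + 2.48·28.085 + 8·15.999 = 270.531 g/mol.
Mass of Si per formula unit: 2.48 × 28.085 = 69.651 g.
Weight fraction Si = 69.651 / 270.531 = 0.2575.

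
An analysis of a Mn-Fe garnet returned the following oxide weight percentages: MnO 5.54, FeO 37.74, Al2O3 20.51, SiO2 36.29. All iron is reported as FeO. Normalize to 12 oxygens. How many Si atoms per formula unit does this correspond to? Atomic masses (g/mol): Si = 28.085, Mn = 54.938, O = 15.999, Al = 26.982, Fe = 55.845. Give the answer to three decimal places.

5.54 wt% MnO ÷ 70.937 g/mol = 0.07810 mol, giving 0.07810 Mn and 0.07810 O.
37.74 wt% FeO ÷ 71.844 g/mol = 0.52530 mol, giving 0.52530 Fe and 0.52530 O.
20.51 wt% Al2O3 ÷ 101.961 g/mol = 0.20116 mol, giving 0.40232 Al and 0.60348 O.
36.29 wt% SiO2 ÷ 60.083 g/mol = 0.60400 mol, giving 0.60400 Si and 1.20800 O.
Oxygen sums to 2.41488; scaling by 12/2.41488 = 4.96919 puts the formula on 12 O.
Si: 0.60400 × 4.96919 = 3.001 atoms per formula unit.

3.001 Si apfu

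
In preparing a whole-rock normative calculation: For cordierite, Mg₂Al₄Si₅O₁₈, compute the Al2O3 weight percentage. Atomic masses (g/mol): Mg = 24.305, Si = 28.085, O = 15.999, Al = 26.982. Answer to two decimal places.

Formula mass = 584.945 g/mol.
4 Al → 2.0000 mol Al2O3 per formula unit; M(Al2O3) = 101.961, so Al2O3 mass = 203.922 g.
203.922/584.945 × 100 = 34.86 wt%.

34.86 wt%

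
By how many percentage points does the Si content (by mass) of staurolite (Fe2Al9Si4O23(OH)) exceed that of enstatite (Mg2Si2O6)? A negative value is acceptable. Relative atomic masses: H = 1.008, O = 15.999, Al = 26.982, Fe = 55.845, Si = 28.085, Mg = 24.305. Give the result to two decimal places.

Si in Fe2Al9Si4O23(OH): molar mass 851.852 g/mol; 4×28.085 = 112.340 g → 13.19 wt%.
Si in Mg2Si2O6: molar mass 200.774 g/mol; 2×28.085 = 56.170 g → 27.98 wt%.
Difference = 13.19 − 27.98 = -14.79 percentage points.

-14.79 percentage points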